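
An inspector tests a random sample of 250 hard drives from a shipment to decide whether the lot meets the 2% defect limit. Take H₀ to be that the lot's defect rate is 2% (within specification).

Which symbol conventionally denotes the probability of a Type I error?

α

P(Type I error) = P(reject H₀ | H₀ true) = α, the significance level.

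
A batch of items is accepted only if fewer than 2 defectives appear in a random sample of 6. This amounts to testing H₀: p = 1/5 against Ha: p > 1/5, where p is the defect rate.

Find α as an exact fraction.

1077/3125

Under H₀, Y ~ Binomial(6, 1/5); the Type I error rate is P(Y ≥ 2).
Computing the lower-tail complement: 1 − 2048/3125 = 1077/3125.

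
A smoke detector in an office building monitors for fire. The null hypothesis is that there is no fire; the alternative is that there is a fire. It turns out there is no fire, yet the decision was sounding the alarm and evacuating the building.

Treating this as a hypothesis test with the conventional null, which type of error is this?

Type I error

'Sounding the alarm and evacuating the building' corresponds to rejecting H₀.
H₀ was rejected but H₀ is true — a Type I error (false positive).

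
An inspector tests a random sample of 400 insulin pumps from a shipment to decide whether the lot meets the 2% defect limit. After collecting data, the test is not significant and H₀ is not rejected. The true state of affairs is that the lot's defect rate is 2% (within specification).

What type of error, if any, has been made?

No error — this is a correct decision.

The conventional null hypothesis here is that the lot's defect rate is 2% (within specification).
The test retained a true H₀ — the decision matches the true state.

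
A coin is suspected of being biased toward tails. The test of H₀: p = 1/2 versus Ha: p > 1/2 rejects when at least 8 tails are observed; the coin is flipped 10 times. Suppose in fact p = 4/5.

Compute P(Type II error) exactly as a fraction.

A Type II error is failing to reject when Ha holds: with p = 4/5, β = P(Y ≤ 7).
Equivalently, β = 1 − P(Y ≥ 8) = 3146489/9765625.

3146489/9765625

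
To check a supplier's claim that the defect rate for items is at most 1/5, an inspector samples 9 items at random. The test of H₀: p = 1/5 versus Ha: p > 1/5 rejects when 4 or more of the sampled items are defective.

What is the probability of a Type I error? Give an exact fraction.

α = P(reject H₀ | H₀ true) = P(Y ≥ 4 | p = 1/5), Y ~ Binomial(9, 1/5).
α = 1 − P(Y ≤ 3) = 1 − 1785856/1953125 = 167269/1953125.

167269/1953125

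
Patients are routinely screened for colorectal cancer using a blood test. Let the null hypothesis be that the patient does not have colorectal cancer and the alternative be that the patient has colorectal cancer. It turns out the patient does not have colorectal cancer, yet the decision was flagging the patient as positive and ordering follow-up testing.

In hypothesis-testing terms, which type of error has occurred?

Type I error

'Flagging the patient as positive and ordering follow-up testing' corresponds to rejecting H₀.
H₀ was rejected but H₀ is true — a Type I error (false positive).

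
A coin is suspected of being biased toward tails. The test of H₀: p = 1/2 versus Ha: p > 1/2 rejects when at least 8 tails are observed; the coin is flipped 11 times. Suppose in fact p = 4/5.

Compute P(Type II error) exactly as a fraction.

Under the alternative p = 4/5, X ~ Binomial(11, 4/5); β is the probability the test does not reject, P(X < 8).
Adding the binomial probabilities P(X=0)+…+P(X=7) at p = 4/5 gives 12589/78125.

12589/78125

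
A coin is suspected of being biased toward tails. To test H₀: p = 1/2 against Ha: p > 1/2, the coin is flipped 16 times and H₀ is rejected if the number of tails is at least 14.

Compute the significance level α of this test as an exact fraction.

137/65536

The Type I error probability is α = P(K ≥ 14) computed under H₀, where K ~ Binomial(16, 1/2).
Summing the upper tail: (120 + 16 + 1) / 2^16 = 137/65536.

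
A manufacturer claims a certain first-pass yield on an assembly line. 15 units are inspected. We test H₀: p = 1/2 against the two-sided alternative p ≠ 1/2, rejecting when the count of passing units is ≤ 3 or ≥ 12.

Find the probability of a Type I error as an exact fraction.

9/256

The significance level is the null-hypothesis probability of the rejection region {≤3} ∪ {≥12}.
By symmetry, α = 2·P(X ≤ 3) = 2·(1 + 15 + 105 + 455)/32768 = 1152/32768 = 9/256.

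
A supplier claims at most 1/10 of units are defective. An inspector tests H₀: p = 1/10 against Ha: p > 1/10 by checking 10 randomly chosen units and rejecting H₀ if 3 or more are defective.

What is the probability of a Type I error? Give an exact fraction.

α = P(reject H₀ | H₀ true) = P(S ≥ 3 | p = 1/10), S ~ Binomial(10, 1/10).
Computing the lower-tail complement: 1 − 1162261467/1250000000 = 87738533/1250000000.

87738533/1250000000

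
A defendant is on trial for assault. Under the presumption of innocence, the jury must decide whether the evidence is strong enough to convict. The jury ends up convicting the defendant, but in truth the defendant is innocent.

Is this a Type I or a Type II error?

The null hypothesis here is that the defendant is innocent.
'Convicting the defendant' corresponds to rejecting H₀.
H₀ was rejected but H₀ is true — a Type I error (false positive).

Type I error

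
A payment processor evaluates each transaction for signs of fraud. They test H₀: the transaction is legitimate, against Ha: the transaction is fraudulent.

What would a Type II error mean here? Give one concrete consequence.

A Type II error is failing to reject H₀ when H₀ is false.
Here that means approving the transaction when actually the transaction is fraudulent.

A Type II error would mean concluding that the transaction is legitimate (or at least failing to establish that the transaction is fraudulent) when in fact the transaction is fraudulent. Consequence: a fraudulent charge goes through and the bank absorbs the loss.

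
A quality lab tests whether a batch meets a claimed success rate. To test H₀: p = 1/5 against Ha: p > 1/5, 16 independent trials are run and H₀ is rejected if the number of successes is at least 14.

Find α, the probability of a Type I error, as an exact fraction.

The Type I error probability is α = P(Y ≥ 14) computed under H₀, where Y ~ Binomial(16, 1/5).
Summing C(16,j)(1/5)^j(4/5)^{16−j} for j = 14,…,16 gives 397/30517578125.

397/30517578125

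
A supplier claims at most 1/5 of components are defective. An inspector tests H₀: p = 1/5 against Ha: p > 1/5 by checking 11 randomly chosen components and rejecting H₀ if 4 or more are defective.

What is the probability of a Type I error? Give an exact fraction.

12589/78125

Under H₀, K ~ Binomial(11, 1/5); the Type I error rate is P(K ≥ 4).
Via the complement, α = 1 − Σ_{j=0}^{3} C(11,j)(1/5)^j(4/5)^{11-j} = 12589/78125.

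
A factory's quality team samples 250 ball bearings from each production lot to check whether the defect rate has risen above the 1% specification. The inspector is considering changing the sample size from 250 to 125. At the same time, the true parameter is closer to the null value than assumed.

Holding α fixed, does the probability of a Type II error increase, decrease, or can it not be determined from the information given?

A smaller sample increases the standard error, so the sampling distributions under H₀ and Ha overlap more. A smaller true effect puts the Ha sampling distribution closer to H₀, so more of it falls in the non-rejection region. Both changes push β in the same direction.

It increases.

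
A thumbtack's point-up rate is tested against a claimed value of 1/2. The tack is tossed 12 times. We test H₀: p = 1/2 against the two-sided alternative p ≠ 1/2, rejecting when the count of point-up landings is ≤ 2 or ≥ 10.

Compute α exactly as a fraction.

α = P(S ≤ 2 or S ≥ 10 | p = 1/2), S ~ Binomial(12, 1/2).
By symmetry, α = 2·P(S ≤ 2) = 2·(1 + 12 + 66)/4096 = 158/4096 = 79/2048.

79/2048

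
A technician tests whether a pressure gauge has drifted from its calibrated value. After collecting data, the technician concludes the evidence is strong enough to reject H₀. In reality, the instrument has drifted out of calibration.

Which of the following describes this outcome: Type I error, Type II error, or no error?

No error (correct decision).

The conventional null hypothesis here is that the instrument is correctly calibrated.
The test rejected a false H₀ — the decision matches the true state.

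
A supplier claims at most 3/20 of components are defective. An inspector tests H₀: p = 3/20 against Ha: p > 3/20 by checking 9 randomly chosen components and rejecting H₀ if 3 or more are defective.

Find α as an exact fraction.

The significance level is the probability, assuming p = 3/20, of seeing 3 or more defectives in 9 draws.
Via the complement, α = 1 − Σ_{j=0}^{2} C(9,j)(3/20)^j(17/20)^{9-j} = 4507308909/32000000000.

4507308909/32000000000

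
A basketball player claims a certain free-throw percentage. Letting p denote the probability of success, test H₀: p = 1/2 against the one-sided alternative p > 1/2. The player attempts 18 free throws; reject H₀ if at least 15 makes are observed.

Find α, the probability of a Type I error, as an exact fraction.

Under H₀, Y ~ Binomial(18, 1/2), and α = P(Y ≥ 15).
P(Y ≥ 15) = [C(18,15) + C(18,16) + C(18,17) + C(18,18)] / 2^18 = (816 + 153 + 18 + 1) / 262144 = 988/262144 = 247/65536.

247/65536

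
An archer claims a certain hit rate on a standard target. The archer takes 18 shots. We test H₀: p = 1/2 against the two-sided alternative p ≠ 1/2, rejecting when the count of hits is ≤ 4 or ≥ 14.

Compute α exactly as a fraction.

α = P(S ≤ 4 or S ≥ 14 | p = 1/2), S ~ Binomial(18, 1/2).
Each tail has probability (1 + 18 + 153 + 816 + 3060)/262144; doubling gives α = 8096/262144 = 253/8192.

253/8192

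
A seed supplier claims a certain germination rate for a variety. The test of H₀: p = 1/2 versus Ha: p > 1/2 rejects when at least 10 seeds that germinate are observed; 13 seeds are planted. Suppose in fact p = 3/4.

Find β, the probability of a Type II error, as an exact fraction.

3487541/8388608

A Type II error is failing to reject when Ha holds: with p = 3/4, β = P(Y ≤ 9).
Equivalently, β = 1 − P(Y ≥ 10) = 3487541/8388608.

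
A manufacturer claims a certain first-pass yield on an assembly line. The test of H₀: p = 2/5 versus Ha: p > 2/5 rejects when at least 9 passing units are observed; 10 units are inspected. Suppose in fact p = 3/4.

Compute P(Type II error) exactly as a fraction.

Under the alternative p = 3/4, X ~ Binomial(10, 3/4); β is the probability the test does not reject, P(X < 9).
Summing C(10,j)·(3/4)^j·(1/4)^{10-j} for j = 0..8 gives 792697/1048576.

792697/1048576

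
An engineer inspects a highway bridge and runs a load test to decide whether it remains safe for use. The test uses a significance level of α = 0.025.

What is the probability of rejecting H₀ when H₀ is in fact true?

0.025

The significance level α is, by definition, the probability of a Type I error — P(reject H₀ | H₀ true).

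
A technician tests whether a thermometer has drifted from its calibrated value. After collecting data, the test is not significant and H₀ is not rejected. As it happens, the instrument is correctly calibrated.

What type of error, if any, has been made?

The conventional null hypothesis here is that the instrument is correctly calibrated.
The test retained a true H₀ — the decision matches the true state.

Neither — the decision is correct.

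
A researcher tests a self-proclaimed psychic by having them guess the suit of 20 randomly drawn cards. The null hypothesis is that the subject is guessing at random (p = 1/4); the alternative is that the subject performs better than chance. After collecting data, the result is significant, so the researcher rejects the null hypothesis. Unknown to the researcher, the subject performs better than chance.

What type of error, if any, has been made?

The test rejected a false H₀ — the decision matches the true state.

No error (correct decision).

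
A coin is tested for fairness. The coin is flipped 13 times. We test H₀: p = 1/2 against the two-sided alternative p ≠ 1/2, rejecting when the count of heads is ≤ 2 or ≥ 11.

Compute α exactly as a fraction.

23/1024

α = P(X ≤ 2 or X ≥ 11 | p = 1/2), X ~ Binomial(13, 1/2).
Each tail has probability (1 + 13 + 78)/8192; doubling gives α = 184/8192 = 23/1024.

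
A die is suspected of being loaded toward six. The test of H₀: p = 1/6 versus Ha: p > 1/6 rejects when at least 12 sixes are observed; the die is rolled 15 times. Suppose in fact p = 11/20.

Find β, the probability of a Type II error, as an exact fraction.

7844484964274060391/8192000000000000000

β = P(fail to reject H₀ | Ha true) = P(Y ≤ 11 | p = 11/20), Y ~ Binomial(15, 11/20).
Equivalently, β = 1 − P(Y ≥ 12) = 7844484964274060391/8192000000000000000.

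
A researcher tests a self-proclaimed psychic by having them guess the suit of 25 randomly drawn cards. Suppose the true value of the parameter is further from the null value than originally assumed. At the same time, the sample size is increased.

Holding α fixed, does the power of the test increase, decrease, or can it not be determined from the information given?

It increases.

The further the true parameter sits from the null value, the more of the Ha sampling distribution falls in the rejection region. A larger sample reduces the standard error, pulling the sampling distribution under Ha further from the non-rejection region. Both changes push β in the same direction.
Since power = 1 − β and β decreases, power increases.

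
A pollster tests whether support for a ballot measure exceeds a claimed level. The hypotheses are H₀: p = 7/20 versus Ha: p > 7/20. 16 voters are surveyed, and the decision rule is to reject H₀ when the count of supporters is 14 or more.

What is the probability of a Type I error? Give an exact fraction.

2955017928403093/131072000000000000000

α = P(reject H₀ | H₀ true) = P(S ≥ 14 | p = 7/20), with S ~ Binomial(16, 7/20).
P(S ≥ 14) = Σ_{j=14}^{16} C(16,j)·(7/20)^j·(13/20)^{16-j} = 2955017928403093/131072000000000000000.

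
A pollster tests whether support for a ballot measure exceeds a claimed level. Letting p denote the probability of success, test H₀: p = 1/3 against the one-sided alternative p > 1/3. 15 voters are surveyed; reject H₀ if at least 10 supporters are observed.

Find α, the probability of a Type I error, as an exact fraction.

The Type I error probability is α = P(Y ≥ 10) computed under H₀, where Y ~ Binomial(15, 1/3).
P(Y ≥ 10) = Σ_{j=10}^{15} C(15,j)·(1/3)^j·(2/3)^{15-j} = 122027/14348907.

122027/14348907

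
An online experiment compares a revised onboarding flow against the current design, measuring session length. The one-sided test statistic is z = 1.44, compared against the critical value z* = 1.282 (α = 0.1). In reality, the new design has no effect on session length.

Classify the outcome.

Type I error

The conventional null hypothesis is that the new design has no effect on session length.
Since z = 1.44 > z* = 1.282, H₀ is rejected.
H₀ is true (actually the new design has no effect on session length).
Rejecting a true H₀ is a Type I error.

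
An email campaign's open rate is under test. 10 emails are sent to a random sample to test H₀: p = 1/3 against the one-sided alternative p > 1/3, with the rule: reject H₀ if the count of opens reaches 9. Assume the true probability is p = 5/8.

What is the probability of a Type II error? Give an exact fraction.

β = P(fail to reject H₀ | Ha true) = P(K ≤ 8 | p = 5/8), K ~ Binomial(10, 5/8).
Adding the binomial probabilities P(K=0)+…+P(K=8) at p = 5/8 gives 1005382449/1073741824.

1005382449/1073741824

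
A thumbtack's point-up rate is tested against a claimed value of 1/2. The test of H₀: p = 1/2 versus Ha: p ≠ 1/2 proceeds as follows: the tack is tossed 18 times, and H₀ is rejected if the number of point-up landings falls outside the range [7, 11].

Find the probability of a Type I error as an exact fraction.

7795/32768

The significance level is the null-hypothesis probability of the rejection region {≤6} ∪ {≥12}.
By symmetry, α = 2·P(S ≤ 6) = 2·(1 + 18 + 153 + 816 + 3060 + 8568 + 18564)/262144 = 62360/262144 = 7795/32768.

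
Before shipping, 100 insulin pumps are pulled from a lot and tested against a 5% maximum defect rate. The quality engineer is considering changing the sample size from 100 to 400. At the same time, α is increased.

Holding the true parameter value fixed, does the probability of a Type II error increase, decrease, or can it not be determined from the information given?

It decreases.

A larger sample reduces the standard error, pulling the sampling distribution under Ha further from the non-rejection region. With a larger α the critical value moves toward the center, so more of the Ha sampling distribution lies in the rejection region. Both changes push β in the same direction.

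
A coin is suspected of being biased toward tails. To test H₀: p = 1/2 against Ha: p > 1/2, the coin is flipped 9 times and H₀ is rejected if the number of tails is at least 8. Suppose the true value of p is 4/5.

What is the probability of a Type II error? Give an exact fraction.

β = P(fail to reject H₀ | Ha true) = P(S ≤ 7 | p = 4/5), S ~ Binomial(9, 4/5).
Summing C(9,j)·(4/5)^j·(1/5)^{9-j} for j = 0..7 gives 1101157/1953125.

1101157/1953125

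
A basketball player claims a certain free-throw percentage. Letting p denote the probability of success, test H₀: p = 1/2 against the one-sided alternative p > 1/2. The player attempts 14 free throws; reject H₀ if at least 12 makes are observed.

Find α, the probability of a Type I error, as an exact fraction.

53/8192

Under H₀, K ~ Binomial(14, 1/2), and α = P(K ≥ 12).
P(K ≥ 12) = [C(14,12) + C(14,13) + C(14,14)] / 2^14 = (91 + 14 + 1) / 16384 = 106/16384 = 53/8192.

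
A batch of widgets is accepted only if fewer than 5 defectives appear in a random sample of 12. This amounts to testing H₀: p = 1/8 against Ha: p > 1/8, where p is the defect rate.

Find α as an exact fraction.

α = P(reject H₀ | H₀ true) = P(Y ≥ 5 | p = 1/8), Y ~ Binomial(12, 1/8).
Computing the lower-tail complement: 1 − 33971972293/34359738368 = 387766075/34359738368.

387766075/34359738368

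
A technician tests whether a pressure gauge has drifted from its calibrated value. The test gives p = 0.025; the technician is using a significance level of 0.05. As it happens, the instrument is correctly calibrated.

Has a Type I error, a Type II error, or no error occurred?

Type I error

The conventional null hypothesis is that the instrument is correctly calibrated.
Since p = 0.025 < α = 0.05, H₀ is rejected.
H₀ is true (actually the instrument is correctly calibrated).
Rejecting a true H₀ is a Type I error.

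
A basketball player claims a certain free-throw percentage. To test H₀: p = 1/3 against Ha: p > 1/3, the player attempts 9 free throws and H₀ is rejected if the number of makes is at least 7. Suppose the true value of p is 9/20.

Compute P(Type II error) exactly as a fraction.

30407271323/32000000000

β = P(fail to reject H₀ | Ha true) = P(S ≤ 6 | p = 9/20), S ~ Binomial(9, 9/20).
Summing C(9,j)·(9/20)^j·(11/20)^{9-j} for j = 0..6 gives 30407271323/32000000000.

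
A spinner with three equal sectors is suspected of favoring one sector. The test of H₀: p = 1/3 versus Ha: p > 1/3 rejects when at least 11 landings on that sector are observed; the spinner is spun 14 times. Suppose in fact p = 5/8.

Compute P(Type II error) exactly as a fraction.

A Type II error is failing to reject when Ha holds: with p = 5/8, β = P(K ≤ 10).
Equivalently, β = 1 − P(K ≥ 11) = 1830419739927/2199023255552.

1830419739927/2199023255552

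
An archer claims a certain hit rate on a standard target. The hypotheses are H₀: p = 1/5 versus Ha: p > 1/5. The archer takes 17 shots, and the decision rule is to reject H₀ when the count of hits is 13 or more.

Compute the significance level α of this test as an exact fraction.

Under H₀, S ~ Binomial(17, 1/5), and α = P(S ≥ 13).
Summing C(17,j)(1/5)^j(4/5)^{17−j} for j = 13,…,17 gives 131009/152587890625.

131009/152587890625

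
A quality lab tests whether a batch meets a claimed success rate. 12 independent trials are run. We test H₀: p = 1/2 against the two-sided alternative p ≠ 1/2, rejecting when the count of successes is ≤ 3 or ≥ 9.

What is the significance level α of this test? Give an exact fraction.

299/2048

Under H₀, X ~ Binomial(12, 1/2); α is the probability of landing in either tail, P(X ≤ 3) + P(X ≥ 9).
By symmetry, α = 2·P(X ≤ 3) = 2·(1 + 12 + 66 + 220)/4096 = 598/4096 = 299/2048.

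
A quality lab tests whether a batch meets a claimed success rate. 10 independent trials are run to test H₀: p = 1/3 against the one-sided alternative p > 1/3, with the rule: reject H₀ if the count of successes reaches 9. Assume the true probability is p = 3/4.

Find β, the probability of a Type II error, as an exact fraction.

792697/1048576

A Type II error is failing to reject when Ha holds: with p = 3/4, β = P(S ≤ 8).
Adding the binomial probabilities P(S=0)+…+P(S=8) at p = 3/4 gives 792697/1048576.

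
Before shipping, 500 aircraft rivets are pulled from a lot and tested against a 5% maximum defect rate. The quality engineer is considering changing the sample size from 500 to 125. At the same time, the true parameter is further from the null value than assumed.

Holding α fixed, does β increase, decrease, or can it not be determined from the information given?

The first change alone would make β increase; the second alone would make β decrease. Which effect dominates depends on the magnitudes, which are not given.

Cannot be determined from the information given.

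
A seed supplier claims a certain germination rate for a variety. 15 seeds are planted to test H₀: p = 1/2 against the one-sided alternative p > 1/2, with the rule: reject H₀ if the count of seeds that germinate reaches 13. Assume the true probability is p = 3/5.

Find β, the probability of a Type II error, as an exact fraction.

A Type II error is failing to reject when Ha holds: with p = 3/5, β = P(K ≤ 12).
Adding the binomial probabilities P(K=0)+…+P(K=12) at p = 3/5 gives 29690124488/30517578125.

29690124488/30517578125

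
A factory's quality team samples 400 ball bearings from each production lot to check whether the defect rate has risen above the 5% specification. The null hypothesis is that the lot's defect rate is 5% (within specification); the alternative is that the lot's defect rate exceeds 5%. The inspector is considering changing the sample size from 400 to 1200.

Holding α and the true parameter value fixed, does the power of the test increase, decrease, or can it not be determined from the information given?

It increases.

More data shrinks sampling variability; the test statistic under Ha concentrates further from the null value, making rejection more likely.
Since power = 1 − β and β decreases, power increases.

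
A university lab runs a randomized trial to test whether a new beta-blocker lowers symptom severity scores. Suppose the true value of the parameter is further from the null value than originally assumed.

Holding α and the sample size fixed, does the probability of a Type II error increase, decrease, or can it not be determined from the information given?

A bigger departure from H₀ is easier for the test to detect, so it fails to reject less often.

It decreases.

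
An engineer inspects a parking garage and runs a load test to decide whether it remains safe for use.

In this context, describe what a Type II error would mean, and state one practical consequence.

A Type II error would mean concluding that the structure meets the required load capacity (safe) (or at least failing to establish that the structure is structurally deficient) when in fact the structure is structurally deficient. Consequence: a deficient structure remains in service and may fail under load.

With the conventional null hypothesis that the structure meets the required load capacity (safe):
A Type II error is failing to reject H₀ when H₀ is false.
Here that means keeping the structure open when actually the structure is structurally deficient.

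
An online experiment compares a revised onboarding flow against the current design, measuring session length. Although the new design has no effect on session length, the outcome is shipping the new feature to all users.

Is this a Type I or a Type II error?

The null hypothesis here is that the new design has no effect on session length.
'Shipping the new feature to all users' corresponds to rejecting H₀.
H₀ was rejected but H₀ is true — a Type I error (false positive).

Type I error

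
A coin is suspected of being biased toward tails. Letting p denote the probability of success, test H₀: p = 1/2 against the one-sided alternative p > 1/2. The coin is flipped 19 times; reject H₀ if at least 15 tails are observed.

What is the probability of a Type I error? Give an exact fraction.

1259/131072

α = P(reject H₀ | H₀ true) = P(S ≥ 15 | p = 1/2), with S ~ Binomial(19, 1/2).
Summing the upper tail: (3876 + 969 + 171 + 19 + 1) / 2^19 = 5036/524288 = 1259/131072.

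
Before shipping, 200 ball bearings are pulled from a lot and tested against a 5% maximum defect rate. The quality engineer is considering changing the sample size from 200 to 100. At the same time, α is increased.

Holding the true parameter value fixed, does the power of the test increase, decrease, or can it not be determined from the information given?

The first change alone would make β increase; the second alone would make β decrease. Which effect dominates depends on the magnitudes, which are not given.
Since power = 1 − β, the effect on power is likewise indeterminate.

Cannot be determined from the information given.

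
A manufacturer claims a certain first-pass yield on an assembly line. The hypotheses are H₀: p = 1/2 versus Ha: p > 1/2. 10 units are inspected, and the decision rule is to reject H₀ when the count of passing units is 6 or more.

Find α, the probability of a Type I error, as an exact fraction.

α = P(reject H₀ | H₀ true) = P(X ≥ 6 | p = 1/2), with X ~ Binomial(10, 1/2).
P(X ≥ 6) = [C(10,6) + C(10,7) + C(10,8) + C(10,9) + C(10,10)] / 2^10 = (210 + 120 + 45 + 10 + 1) / 1024 = 386/1024 = 193/512.

193/512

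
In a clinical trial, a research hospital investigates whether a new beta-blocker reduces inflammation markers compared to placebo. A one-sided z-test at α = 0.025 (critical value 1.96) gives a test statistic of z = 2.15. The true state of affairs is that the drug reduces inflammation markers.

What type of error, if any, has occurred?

Neither — the decision is correct.

The conventional null hypothesis is that the drug has no effect on inflammation markers.
Since z = 2.15 > z* = 1.96, H₀ is rejected.
H₀ is false (actually the drug reduces inflammation markers).
The decision matches the true state — no error.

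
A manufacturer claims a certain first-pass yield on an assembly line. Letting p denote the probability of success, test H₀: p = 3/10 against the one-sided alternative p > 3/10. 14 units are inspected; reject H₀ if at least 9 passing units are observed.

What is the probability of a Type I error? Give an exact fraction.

α = P(reject H₀ | H₀ true) = P(Y ≥ 9 | p = 3/10), with Y ~ Binomial(14, 3/10).
Summing C(14,j)(3/10)^j(7/10)^{14−j} for j = 9,…,14 gives 828852291297/100000000000000.

828852291297/100000000000000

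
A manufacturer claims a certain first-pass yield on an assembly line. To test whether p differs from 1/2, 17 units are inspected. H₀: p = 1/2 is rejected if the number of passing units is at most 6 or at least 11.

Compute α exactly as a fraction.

10889/32768

Under H₀, K ~ Binomial(17, 1/2); α is the probability of landing in either tail, P(K ≤ 6) + P(K ≥ 11).
Each tail has probability (1 + 17 + 136 + 680 + 2380 + 6188 + 12376)/131072; doubling gives α = 43556/131072 = 10889/32768.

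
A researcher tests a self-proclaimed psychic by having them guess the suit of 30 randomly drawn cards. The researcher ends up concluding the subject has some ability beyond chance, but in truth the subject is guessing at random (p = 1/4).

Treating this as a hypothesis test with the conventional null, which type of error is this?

Type I error

The null hypothesis here is that the subject is guessing at random (p = 1/4).
'Concluding the subject has some ability beyond chance' corresponds to rejecting H₀.
H₀ was rejected but H₀ is true — a Type I error (false positive).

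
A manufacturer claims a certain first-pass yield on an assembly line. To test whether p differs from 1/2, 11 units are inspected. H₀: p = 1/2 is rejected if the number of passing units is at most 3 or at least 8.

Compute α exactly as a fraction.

29/128

The significance level is the null-hypothesis probability of the rejection region {≤3} ∪ {≥8}.
Each tail has probability (1 + 11 + 55 + 165)/2048; doubling gives α = 464/2048 = 29/128.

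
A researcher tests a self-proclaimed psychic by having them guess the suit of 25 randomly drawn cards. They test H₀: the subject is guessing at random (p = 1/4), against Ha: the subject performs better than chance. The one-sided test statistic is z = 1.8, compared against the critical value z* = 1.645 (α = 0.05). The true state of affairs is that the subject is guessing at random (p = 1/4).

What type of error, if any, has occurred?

Since z = 1.8 > z* = 1.645, H₀ is rejected.
H₀ is true (actually the subject is guessing at random (p = 1/4)).
Rejecting a true H₀ is a Type I error.

Type I error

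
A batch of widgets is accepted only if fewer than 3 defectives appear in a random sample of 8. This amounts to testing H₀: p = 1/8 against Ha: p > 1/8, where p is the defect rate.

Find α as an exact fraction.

α = P(reject H₀ | H₀ true) = P(S ≥ 3 | p = 1/8), S ~ Binomial(8, 1/8).
Computing the lower-tail complement: 1 − 15647317/16777216 = 1129899/16777216.

1129899/16777216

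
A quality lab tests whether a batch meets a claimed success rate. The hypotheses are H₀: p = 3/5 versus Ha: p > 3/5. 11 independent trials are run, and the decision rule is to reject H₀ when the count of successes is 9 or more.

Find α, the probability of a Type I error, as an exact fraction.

1161297/9765625

Under H₀, X ~ Binomial(11, 3/5), and α = P(X ≥ 9).
Adding the binomial terms for j = 9 through 11 with p = 3/5 yields 1161297/9765625.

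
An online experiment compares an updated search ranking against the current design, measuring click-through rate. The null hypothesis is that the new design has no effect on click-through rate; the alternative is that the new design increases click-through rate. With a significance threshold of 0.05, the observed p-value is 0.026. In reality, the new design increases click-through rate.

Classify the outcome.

No error — this is a correct decision.

Since p = 0.026 < α = 0.05, H₀ is rejected.
H₀ is false (actually the new design increases click-through rate).
The decision matches the true state — no error.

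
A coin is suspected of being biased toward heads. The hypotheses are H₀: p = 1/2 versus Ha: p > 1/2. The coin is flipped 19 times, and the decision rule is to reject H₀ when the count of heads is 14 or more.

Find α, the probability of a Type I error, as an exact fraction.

Under H₀, Y ~ Binomial(19, 1/2), and α = P(Y ≥ 14).
Summing the upper tail: (11628 + 3876 + 969 + 171 + 19 + 1) / 2^19 = 16664/524288 = 2083/65536.

2083/65536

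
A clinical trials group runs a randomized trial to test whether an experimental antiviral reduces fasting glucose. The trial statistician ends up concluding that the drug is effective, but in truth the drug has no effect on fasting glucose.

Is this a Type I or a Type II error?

The null hypothesis here is that the drug has no effect on fasting glucose.
'Concluding that the drug is effective' corresponds to rejecting H₀.
H₀ was rejected but H₀ is true — a Type I error (false positive).

Type I error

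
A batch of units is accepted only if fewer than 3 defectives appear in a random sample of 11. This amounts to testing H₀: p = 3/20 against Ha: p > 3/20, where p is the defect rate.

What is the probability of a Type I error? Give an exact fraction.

9059861222307/40960000000000

Under H₀, S ~ Binomial(11, 3/20); the Type I error rate is P(S ≥ 3).
α = 1 − P(S ≤ 2) = 1 − 31900138777693/40960000000000 = 9059861222307/40960000000000.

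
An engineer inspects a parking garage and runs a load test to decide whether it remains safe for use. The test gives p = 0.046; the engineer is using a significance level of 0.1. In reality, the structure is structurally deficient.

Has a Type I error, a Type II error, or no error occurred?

No error (correct decision).

The conventional null hypothesis is that the structure meets the required load capacity (safe).
Since p = 0.046 < α = 0.1, H₀ is rejected.
H₀ is false (actually the structure is structurally deficient).
The decision matches the true state — no error.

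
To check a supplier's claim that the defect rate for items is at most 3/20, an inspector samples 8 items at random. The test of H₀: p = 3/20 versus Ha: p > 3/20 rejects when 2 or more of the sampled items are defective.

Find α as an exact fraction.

Under H₀, S ~ Binomial(8, 3/20); the Type I error rate is P(S ≥ 2).
α = 1 − P(S ≤ 1) = 1 − 16823885593/25600000000 = 8776114407/25600000000.

8776114407/25600000000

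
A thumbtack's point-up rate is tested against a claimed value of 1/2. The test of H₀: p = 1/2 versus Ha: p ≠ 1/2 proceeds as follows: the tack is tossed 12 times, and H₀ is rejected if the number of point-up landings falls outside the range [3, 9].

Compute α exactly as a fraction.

79/2048

The significance level is the null-hypothesis probability of the rejection region {≤2} ∪ {≥10}.
Each tail has probability (1 + 12 + 66)/4096; doubling gives α = 158/4096 = 79/2048.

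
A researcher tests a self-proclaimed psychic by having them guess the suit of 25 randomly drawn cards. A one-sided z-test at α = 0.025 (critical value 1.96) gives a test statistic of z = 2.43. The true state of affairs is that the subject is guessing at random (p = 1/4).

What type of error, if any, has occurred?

Type I error

The conventional null hypothesis is that the subject is guessing at random (p = 1/4).
Since z = 2.43 > z* = 1.96, H₀ is rejected.
H₀ is true (actually the subject is guessing at random (p = 1/4)).
Rejecting a true H₀ is a Type I error.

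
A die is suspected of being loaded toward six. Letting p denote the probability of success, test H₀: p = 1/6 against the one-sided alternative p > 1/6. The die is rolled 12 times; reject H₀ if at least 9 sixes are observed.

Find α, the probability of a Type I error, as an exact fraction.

The Type I error probability is α = P(S ≥ 9) computed under H₀, where S ~ Binomial(12, 1/6).
Adding the binomial terms for j = 9 through 12 with p = 1/6 yields 9737/725594112.

9737/725594112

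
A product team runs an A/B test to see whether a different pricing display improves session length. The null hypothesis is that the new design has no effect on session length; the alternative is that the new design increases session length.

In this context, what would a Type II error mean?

A Type II error is failing to reject H₀ when H₀ is false.
Here that means keeping the current design when actually the new design increases session length.

A Type II error would mean concluding that the new design has no effect on session length (or at least failing to establish that the new design increases session length) when in fact the new design increases session length.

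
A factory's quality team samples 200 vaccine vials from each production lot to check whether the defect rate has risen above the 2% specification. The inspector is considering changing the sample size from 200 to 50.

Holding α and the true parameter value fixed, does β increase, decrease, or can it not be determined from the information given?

It increases.

With less data the test statistic is noisier; under Ha, more outcomes land inside the acceptance region.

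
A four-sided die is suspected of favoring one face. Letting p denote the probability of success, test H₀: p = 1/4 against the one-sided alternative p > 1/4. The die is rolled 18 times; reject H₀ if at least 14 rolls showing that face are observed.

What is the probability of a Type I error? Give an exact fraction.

Under H₀, K ~ Binomial(18, 1/4), and α = P(K ≥ 14).
P(K ≥ 14) = Σ_{j=14}^{18} C(18,j)·(1/4)^j·(3/4)^{18-j} = 67831/17179869184.

67831/17179869184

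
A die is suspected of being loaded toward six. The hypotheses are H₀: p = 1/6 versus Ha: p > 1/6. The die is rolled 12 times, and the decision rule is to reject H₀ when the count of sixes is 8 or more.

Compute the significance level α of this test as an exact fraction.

Under H₀, Y ~ Binomial(12, 1/6), and α = P(Y ≥ 8).
P(Y ≥ 8) = Σ_{j=8}^{12} C(12,j)·(1/6)^j·(5/6)^{12-j} = 56431/362797056.

56431/362797056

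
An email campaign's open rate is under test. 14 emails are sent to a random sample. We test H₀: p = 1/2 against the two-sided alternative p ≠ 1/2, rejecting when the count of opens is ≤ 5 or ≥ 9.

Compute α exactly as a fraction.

Under H₀, K ~ Binomial(14, 1/2); α is the probability of landing in either tail, P(K ≤ 5) + P(K ≥ 9).
By symmetry, α = 2·P(K ≤ 5) = 2·(1 + 14 + 91 + 364 + 1001 + 2002)/16384 = 6946/16384 = 3473/8192.

3473/8192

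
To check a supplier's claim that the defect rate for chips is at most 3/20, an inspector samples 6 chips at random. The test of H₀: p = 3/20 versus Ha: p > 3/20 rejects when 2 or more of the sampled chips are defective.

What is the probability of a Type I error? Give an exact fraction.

α = P(reject H₀ | H₀ true) = P(K ≥ 2 | p = 3/20), K ~ Binomial(6, 3/20).
Computing the lower-tail complement: 1 − 9938999/12800000 = 2861001/12800000.

2861001/12800000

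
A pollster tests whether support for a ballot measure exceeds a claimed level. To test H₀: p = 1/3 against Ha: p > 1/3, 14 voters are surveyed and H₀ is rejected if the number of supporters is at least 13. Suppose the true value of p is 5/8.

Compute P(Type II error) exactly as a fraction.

A Type II error is failing to reject when Ha holds: with p = 5/8, β = P(S ≤ 12).
Adding the binomial probabilities P(S=0)+…+P(S=12) at p = 5/8 gives 4340673464229/4398046511104.

4340673464229/4398046511104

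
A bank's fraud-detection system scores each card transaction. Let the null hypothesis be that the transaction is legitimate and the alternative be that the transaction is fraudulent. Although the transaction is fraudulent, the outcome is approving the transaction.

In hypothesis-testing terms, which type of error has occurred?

'Approving the transaction' corresponds to failing to reject H₀.
H₀ was not rejected but H₀ is false — a Type II error (false negative).

Type II error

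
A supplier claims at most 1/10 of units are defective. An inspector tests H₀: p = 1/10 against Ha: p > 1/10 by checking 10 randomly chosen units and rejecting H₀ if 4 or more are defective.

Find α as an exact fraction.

α = P(reject H₀ | H₀ true) = P(X ≥ 4 | p = 1/10), X ~ Binomial(10, 1/10).
Via the complement, α = 1 − Σ_{j=0}^{3} C(10,j)(1/10)^j(9/10)^{10-j} = 7996999/625000000.

7996999/625000000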